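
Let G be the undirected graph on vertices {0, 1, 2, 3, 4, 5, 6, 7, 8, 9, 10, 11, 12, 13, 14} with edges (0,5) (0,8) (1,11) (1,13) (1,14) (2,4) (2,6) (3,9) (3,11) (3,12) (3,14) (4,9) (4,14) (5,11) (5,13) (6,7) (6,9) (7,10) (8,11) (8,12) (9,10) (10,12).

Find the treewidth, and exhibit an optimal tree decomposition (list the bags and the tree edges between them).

Treewidth 3.
One such decomposition:
Bags: B1 = {2, 6, 7, 10}  B2 = {2, 6, 9, 10}  B3 = {2, 4, 9, 10}  B4 = {4, 9, 10, 12}  B5 = {3, 4, 9, 12}  B6 = {3, 4, 12, 14}  B7 = {3, 8, 12, 14}  B8 = {3, 8, 11, 14}  B9 = {1, 8, 11, 14}  B10 = {0, 1, 8, 11}  B11 = {0, 1, 5, 11}  B12 = {0, 1, 5, 13}
Tree: B1–B2, B2–B3, B3–B4, B4–B5, B5–B6, B6–B7, B7–B8, B8–B9, B9–B10, B10–B11, B11–B12

The largest bag has 4 vertices, giving width 3; this decomposition certifies tw(G) ≤ 3. For the lower bound: the 4 vertex sets {2,6,7}, {10}, {9}, {3,4,12,14} are disjoint, each induces a connected subgraph, and every pair is joined by at least one edge of G. Contracting each set to a single vertex therefore yields K_{4} as a minor, and since treewidth is minor-monotone, tw(G) ≥ tw(K_{4}) = 3. Therefore the treewidth is 3.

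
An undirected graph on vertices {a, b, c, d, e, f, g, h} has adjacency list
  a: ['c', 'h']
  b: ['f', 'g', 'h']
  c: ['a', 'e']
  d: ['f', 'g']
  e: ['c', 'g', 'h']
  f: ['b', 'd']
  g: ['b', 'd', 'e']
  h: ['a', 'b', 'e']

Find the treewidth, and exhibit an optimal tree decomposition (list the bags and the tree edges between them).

Treewidth 2.
Bags: B1 = {a, c, e}  B2 = {a, e, h}  B3 = {e, g, h}  B4 = {b, g, h}  B5 = {b, d, g}  B6 = {b, d, f}
Tree: B1–B2, B2–B3, B3–B4, B4–B5, B5–B6

The largest bag has 3 vertices, giving width 2; this decomposition certifies tw(G) ≤ 2. The edges c–a–h–e–c form a cycle, so G is not a tree and its treewidth is at least 2. Therefore the treewidth is 2.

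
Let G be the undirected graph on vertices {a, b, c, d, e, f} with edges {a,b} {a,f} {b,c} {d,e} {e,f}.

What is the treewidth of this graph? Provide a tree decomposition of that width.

Each bag holds 2 vertices, so the decomposition has width 1, which upper-bounds the treewidth. Any graph with an edge has treewidth ≥ 1, and G has the edge c–b. The upper and lower bounds meet at 1, so that is the treewidth.

Treewidth 1.
One such decomposition:
Bags: B1 = {b, c}  B2 = {a, b}  B3 = {a, f}  B4 = {e, f}  B5 = {d, e}
Tree: B1–B2, B2–B3, B3–B4, B4–B5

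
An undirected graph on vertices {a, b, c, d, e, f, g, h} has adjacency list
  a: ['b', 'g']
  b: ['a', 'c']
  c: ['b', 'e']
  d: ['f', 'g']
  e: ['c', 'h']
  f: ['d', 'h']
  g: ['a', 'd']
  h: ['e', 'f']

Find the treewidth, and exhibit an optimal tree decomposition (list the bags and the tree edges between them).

Treewidth 2.
One optimal decomposition is:
Bags: B1 = {d, f, h}  B2 = {d, e, h}  B3 = {c, d, e}  B4 = {b, c, d}  B5 = {a, b, d}  B6 = {a, d, g}
Tree: B1–B2, B2–B3, B3–B4, B4–B5, B5–B6

Every bag has size at most 3, so the width is 3 − 1 = 2 and tw(G) ≤ 2. Since d–f–h–e–c–b–a–g–d is a cycle in G, G is not acyclic. Forests are exactly the graphs of treewidth ≤ 1, so tw(G) ≥ 2. Therefore the treewidth is 2.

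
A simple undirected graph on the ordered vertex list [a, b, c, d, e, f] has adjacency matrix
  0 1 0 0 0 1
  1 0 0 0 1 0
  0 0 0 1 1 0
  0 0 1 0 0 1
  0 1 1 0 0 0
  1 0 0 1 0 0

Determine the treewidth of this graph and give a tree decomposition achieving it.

Every bag has size at most 3, so the width is 3 − 1 = 2 and tw(G) ≤ 2. The edges f–a–b–e–c–d–f form a cycle, so G is not a tree and its treewidth is at least 2. Combining the bounds, tw(G) = 2.

Treewidth 2.
One such decomposition:
Bags: B1 = {a, b, f}  B2 = {b, e, f}  B3 = {c, e, f}  B4 = {c, d, f}
Tree: B1–B2, B2–B3, B3–B4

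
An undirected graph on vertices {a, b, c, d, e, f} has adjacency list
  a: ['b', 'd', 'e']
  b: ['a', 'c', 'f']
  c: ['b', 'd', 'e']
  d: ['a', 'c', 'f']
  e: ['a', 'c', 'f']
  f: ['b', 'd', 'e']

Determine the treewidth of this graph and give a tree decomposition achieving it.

The largest bag has 4 vertices, giving width 3; this decomposition certifies tw(G) ≤ 3. For the lower bound: the 4 vertex sets {a,d}, {e,f}, {c}, {b} are disjoint, each induces a connected subgraph, and every pair is joined by at least one edge of G. Contracting each set to a single vertex therefore yields K_{4} as a minor, and since treewidth is minor-monotone, tw(G) ≥ tw(K_{4}) = 3. Combining the bounds, tw(G) = 3.

Treewidth 3.
One such decomposition:
Bags: B1 = {a, c, d, f}  B2 = {a, c, e, f}  B3 = {a, b, c, f}
Tree: B1–B2, B2–B3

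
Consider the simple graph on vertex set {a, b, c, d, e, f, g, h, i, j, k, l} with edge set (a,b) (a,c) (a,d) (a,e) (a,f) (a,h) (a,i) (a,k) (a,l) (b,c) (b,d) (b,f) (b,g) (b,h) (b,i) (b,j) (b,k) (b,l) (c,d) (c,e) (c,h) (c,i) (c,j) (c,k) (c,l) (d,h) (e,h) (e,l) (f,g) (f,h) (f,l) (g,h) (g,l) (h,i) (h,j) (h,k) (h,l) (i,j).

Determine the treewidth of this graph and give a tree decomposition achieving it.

The largest bag has 5 vertices, giving width 4; this decomposition certifies tw(G) ≤ 4. For the lower bound, the 5 vertices {a, c, e, h, l} are pairwise adjacent, and any tree decomposition puts a clique entirely inside one bag — forcing width ≥ 4. Therefore the treewidth is 4.

Treewidth 4.
Bags: B1 = {a, b, f, h, l}  B2 = {a, b, c, h, l}  B3 = {a, b, c, h, i}  B4 = {a, c, e, h, l}  B5 = {b, c, h, i, j}  B6 = {b, f, g, h, l}  B7 = {a, b, c, d, h}  B8 = {a, b, c, h, k}
Tree: B1–B2, B2–B3, B2–B4, B3–B5, B1–B6, B3–B7, B3–B8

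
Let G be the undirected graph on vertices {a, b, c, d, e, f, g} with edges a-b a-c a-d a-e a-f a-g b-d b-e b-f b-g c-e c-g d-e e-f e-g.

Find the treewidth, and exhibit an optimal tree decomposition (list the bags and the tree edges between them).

Treewidth 3.
One optimal decomposition is:
Bags: B1 = {a, b, e, g}  B2 = {a, b, d, e}  B3 = {a, c, e, g}  B4 = {a, b, e, f}
Tree: B1–B2, B1–B3, B1–B4

The largest bag has 4 vertices, giving width 3; this decomposition certifies tw(G) ≤ 3. On the other hand G contains the 4-clique {a, c, e, g}. A clique must lie in a single bag of any decomposition, so no decomposition can have width below 3. The upper and lower bounds meet at 3, so that is the treewidth.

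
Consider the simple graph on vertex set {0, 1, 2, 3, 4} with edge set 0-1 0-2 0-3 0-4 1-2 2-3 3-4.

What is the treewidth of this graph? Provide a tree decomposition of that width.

Treewidth 2.
Bags: B1 = {0, 3, 4}  B2 = {0, 2, 3}  B3 = {0, 1, 2}
Tree: B1–B2, B2–B3

The largest bag has 3 vertices, giving width 2; this decomposition certifies tw(G) ≤ 2. For the lower bound, the 3 vertices {0, 1, 2} are pairwise adjacent, and any tree decomposition puts a clique entirely inside one bag — forcing width ≥ 2. Therefore the treewidth is 2.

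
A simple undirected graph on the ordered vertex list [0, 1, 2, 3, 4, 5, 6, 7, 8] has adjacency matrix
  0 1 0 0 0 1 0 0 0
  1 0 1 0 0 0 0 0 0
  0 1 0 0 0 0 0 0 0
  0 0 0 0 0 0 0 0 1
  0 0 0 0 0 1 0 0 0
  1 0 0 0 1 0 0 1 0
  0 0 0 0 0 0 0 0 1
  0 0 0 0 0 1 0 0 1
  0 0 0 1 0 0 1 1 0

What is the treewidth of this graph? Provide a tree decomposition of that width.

The largest bag has 2 vertices, giving width 1; this decomposition certifies tw(G) ≤ 1. G has an edge, so its treewidth is at least 1. Therefore the treewidth is 1.

Treewidth 1.
Bags: B1 = {0, 5}  B2 = {5, 7}  B3 = {0, 1}  B4 = {7, 8}  B5 = {6, 8}  B6 = {1, 2}  B7 = {3, 8}  B8 = {4, 5}
Tree: B1–B2, B1–B3, B2–B4, B4–B5, B3–B6, B4–B7, B1–B8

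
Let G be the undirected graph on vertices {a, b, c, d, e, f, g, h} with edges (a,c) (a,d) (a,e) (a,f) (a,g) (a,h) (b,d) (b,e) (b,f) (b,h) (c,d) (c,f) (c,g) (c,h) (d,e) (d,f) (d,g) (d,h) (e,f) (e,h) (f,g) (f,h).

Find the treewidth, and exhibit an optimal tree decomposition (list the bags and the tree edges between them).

Treewidth 4.
Bags: B1 = {a, c, d, f, h}  B2 = {a, d, e, f, h}  B3 = {b, d, e, f, h}  B4 = {a, c, d, f, g}
Tree: B1–B2, B2–B3, B1–B4

The largest bag has 5 vertices, giving width 4; this decomposition certifies tw(G) ≤ 4. For the lower bound, the 5 vertices {a, c, d, f, g} are pairwise adjacent, and any tree decomposition puts a clique entirely inside one bag — forcing width ≥ 4. Combining the bounds, tw(G) = 4.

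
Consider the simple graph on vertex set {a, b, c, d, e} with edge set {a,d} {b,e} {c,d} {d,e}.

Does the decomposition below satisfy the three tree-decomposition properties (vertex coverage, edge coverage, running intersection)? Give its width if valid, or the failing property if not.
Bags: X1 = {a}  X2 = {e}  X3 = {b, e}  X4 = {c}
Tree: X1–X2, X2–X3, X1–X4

No — vertex d appears in no bag.

A tree decomposition must satisfy three properties: every vertex lies in some bag; for every edge, both endpoints lie together in some bag; and for every vertex, the bags containing it form a connected subtree. Here vertex d appears in no bag, so the decomposition is invalid.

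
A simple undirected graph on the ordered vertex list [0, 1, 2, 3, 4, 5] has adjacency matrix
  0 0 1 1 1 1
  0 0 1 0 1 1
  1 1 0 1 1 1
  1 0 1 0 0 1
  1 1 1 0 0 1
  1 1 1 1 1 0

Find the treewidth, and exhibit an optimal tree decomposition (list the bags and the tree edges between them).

The largest bag has 4 vertices, giving width 3; this decomposition certifies tw(G) ≤ 3. For the lower bound, the 4 vertices {0, 2, 3, 5} are pairwise adjacent, and any tree decomposition puts a clique entirely inside one bag — forcing width ≥ 3. Therefore the treewidth is 3.

Treewidth 3.
One such decomposition:
Bags: B1 = {0, 2, 3, 5}  B2 = {0, 2, 4, 5}  B3 = {1, 2, 4, 5}
Tree: B1–B2, B2–B3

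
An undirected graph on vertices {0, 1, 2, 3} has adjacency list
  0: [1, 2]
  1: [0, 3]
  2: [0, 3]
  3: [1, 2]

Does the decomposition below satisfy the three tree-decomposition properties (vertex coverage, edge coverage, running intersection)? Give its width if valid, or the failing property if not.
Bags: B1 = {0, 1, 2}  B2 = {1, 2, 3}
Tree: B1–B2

Checking the three conditions: (i) the bags cover all of {0, 1, 2, 3}; (ii) for each edge, some bag contains both endpoints; (iii) the bags containing any fixed vertex form a subtree. All hold, so the decomposition is valid with width 3 − 1 = 2.

Yes; width 2.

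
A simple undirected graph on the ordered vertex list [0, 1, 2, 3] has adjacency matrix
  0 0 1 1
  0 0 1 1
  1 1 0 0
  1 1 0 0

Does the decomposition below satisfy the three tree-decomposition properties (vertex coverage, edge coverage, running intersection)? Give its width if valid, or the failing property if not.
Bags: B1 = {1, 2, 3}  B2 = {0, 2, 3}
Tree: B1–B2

Checking the three conditions: (i) the bags cover all of {0, 1, 2, 3}; (ii) for each edge, some bag contains both endpoints; (iii) the bags containing any fixed vertex form a subtree. All hold, so the decomposition is valid with width 3 − 1 = 2.

Yes; width 2.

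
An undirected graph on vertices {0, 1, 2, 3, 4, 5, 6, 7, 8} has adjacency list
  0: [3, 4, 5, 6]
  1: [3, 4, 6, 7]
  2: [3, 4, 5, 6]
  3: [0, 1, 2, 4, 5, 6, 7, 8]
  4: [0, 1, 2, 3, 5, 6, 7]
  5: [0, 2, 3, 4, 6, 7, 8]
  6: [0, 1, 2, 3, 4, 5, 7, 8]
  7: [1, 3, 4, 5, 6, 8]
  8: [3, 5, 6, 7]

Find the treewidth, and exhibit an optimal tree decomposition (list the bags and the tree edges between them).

Treewidth 4.
Bags: B1 = {3, 4, 5, 6, 7}  B2 = {0, 3, 4, 5, 6}  B3 = {1, 3, 4, 6, 7}  B4 = {2, 3, 4, 5, 6}  B5 = {3, 5, 6, 7, 8}
Tree: B1–B2, B1–B3, B2–B4, B1–B5

Every bag has size at most 5, so the width is 5 − 1 = 4 and tw(G) ≤ 4. On the other hand G contains the 5-clique {3, 5, 6, 7, 8}. A clique must lie in a single bag of any decomposition, so no decomposition can have width below 4. Therefore the treewidth is 4.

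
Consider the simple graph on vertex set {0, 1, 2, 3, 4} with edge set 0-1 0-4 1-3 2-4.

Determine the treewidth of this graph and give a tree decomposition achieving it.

Each bag holds 2 vertices, so the decomposition has width 1, which upper-bounds the treewidth. Any graph with an edge has treewidth ≥ 1, and G has the edge 4–0. Therefore the treewidth is 1.

Treewidth 1.
One optimal decomposition is:
Bags: B1 = {0, 4}  B2 = {0, 1}  B3 = {2, 4}  B4 = {1, 3}
Tree: B1–B2, B1–B3, B2–B4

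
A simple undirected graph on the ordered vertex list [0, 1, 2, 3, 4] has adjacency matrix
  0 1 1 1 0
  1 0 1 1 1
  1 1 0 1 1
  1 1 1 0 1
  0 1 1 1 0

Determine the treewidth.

3

A width-3 tree decomposition is:
Bags: B1 = {0, 1, 2, 3}  B2 = {1, 2, 3, 4}
Tree: B1–B2
Each bag holds 4 vertices, so the decomposition has width 3, which upper-bounds the treewidth. On the other hand G contains the 4-clique {0, 1, 2, 3}. A clique must lie in a single bag of any decomposition, so no decomposition can have width below 3. The upper and lower bounds meet at 3, so that is the treewidth.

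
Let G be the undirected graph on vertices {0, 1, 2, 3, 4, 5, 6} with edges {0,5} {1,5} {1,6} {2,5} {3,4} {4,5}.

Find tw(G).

1

A width-1 tree decomposition is:
Bags: B1 = {1, 5}  B2 = {1, 6}  B3 = {4, 5}  B4 = {2, 5}  B5 = {0, 5}  B6 = {3, 4}
Tree: B1–B2, B1–B3, B1–B4, B3–B5, B3–B6
Each bag holds 2 vertices, so the decomposition has width 1, which upper-bounds the treewidth. Since G has at least one edge (e.g. 1–5), it is not an edgeless graph, so tw(G) ≥ 1. Therefore the treewidth is 1.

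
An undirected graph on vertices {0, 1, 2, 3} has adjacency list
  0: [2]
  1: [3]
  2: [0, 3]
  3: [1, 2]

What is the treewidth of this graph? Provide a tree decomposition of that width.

Treewidth 1.
One optimal decomposition is:
Bags: B1 = {2, 3}  B2 = {1, 3}  B3 = {0, 2}
Tree: B1–B2, B1–B3

Every bag has size at most 2, so the width is 2 − 1 = 1 and tw(G) ≤ 1. Since G has at least one edge (e.g. 2–3), it is not an edgeless graph, so tw(G) ≥ 1. Hence tw(G) = 1 exactly.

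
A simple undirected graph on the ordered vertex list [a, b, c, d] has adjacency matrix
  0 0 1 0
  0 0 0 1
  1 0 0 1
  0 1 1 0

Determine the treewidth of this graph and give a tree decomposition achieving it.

Treewidth 1.
One such decomposition:
Bags: B1 = {b, d}  B2 = {c, d}  B3 = {a, c}
Tree: B1–B2, B2–B3

Each bag holds 2 vertices, so the decomposition has width 1, which upper-bounds the treewidth. Since G has at least one edge (e.g. d–b), it is not an edgeless graph, so tw(G) ≥ 1. The upper and lower bounds meet at 1, so that is the treewidth.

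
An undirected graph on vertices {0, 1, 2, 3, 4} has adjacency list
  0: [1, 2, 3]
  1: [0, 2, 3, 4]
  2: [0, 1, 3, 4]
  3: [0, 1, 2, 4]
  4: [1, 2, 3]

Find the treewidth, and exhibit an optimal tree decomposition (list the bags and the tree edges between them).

Treewidth 3.
Bags: B1 = {0, 1, 2, 3}  B2 = {1, 2, 3, 4}
Tree: B1–B2

Every bag has size at most 4, so the width is 4 − 1 = 3 and tw(G) ≤ 3. Conversely, {0, 1, 2, 3} is a clique of size 4, and the vertices of any clique must share a bag in every tree decomposition; so some bag has ≥ 4 vertices and tw(G) ≥ 3. Therefore the treewidth is 3.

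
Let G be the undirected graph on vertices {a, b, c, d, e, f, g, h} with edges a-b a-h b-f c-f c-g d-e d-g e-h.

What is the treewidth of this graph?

A width-2 tree decomposition is:
Bags: B1 = {c, d, g}  B2 = {c, d, f}  B3 = {b, d, f}  B4 = {a, b, d}  B5 = {a, d, h}  B6 = {d, e, h}
Tree: B1–B2, B2–B3, B3–B4, B4–B5, B5–B6
Each bag holds 3 vertices, so the decomposition has width 2, which upper-bounds the treewidth. For the lower bound, G contains the cycle d–g–c–f–b–a–h–e–d, so G is not a forest; only forests have treewidth ≤ 1, hence tw(G) ≥ 2. Combining the bounds, tw(G) = 2.

2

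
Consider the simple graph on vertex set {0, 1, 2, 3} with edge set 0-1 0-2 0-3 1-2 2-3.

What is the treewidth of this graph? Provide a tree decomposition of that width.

Treewidth 2.
Bags: B1 = {0, 1, 2}  B2 = {0, 2, 3}
Tree: B1–B2

Each bag holds 3 vertices, so the decomposition has width 2, which upper-bounds the treewidth. Conversely, {0, 1, 2} is a clique of size 3, and the vertices of any clique must share a bag in every tree decomposition; so some bag has ≥ 3 vertices and tw(G) ≥ 2. Hence tw(G) = 2 exactly.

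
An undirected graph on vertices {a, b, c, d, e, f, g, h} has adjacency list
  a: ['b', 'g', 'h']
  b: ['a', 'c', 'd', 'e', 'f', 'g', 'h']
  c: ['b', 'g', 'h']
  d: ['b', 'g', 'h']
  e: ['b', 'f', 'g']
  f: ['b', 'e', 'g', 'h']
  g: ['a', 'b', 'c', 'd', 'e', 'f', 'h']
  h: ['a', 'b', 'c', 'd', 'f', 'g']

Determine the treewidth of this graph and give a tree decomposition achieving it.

Every bag has size at most 4, so the width is 4 − 1 = 3 and tw(G) ≤ 3. On the other hand G contains the 4-clique {b, e, f, g}. A clique must lie in a single bag of any decomposition, so no decomposition can have width below 3. Combining the bounds, tw(G) = 3.

Treewidth 3.
Bags: B1 = {b, d, g, h}  B2 = {b, f, g, h}  B3 = {b, e, f, g}  B4 = {b, c, g, h}  B5 = {a, b, g, h}
Tree: B1–B2, B2–B3, B2–B4, B4–B5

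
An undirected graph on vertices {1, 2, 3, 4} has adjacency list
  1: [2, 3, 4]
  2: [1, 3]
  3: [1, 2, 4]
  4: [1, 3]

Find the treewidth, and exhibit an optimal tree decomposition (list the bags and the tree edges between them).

Treewidth 2.
One such decomposition:
Bags: B1 = {1, 3, 4}  B2 = {1, 2, 3}
Tree: B1–B2

The largest bag has 3 vertices, giving width 2; this decomposition certifies tw(G) ≤ 2. For the lower bound, the 3 vertices {1, 2, 3} are pairwise adjacent, and any tree decomposition puts a clique entirely inside one bag — forcing width ≥ 2. Hence tw(G) = 2 exactly.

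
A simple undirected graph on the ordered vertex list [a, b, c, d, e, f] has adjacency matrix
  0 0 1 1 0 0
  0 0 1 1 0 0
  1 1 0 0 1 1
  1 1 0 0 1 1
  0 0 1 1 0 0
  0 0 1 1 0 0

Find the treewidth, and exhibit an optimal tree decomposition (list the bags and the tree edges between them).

Every bag has size at most 3, so the width is 3 − 1 = 2 and tw(G) ≤ 2. Since f–d–b–c–f is a cycle in G, G is not acyclic. Forests are exactly the graphs of treewidth ≤ 1, so tw(G) ≥ 2. Hence tw(G) = 2 exactly.

Treewidth 2.
One such decomposition:
Bags: B1 = {c, d, f}  B2 = {b, c, d}  B3 = {c, d, e}  B4 = {a, c, d}
Tree: B1–B2, B2–B3, B3–B4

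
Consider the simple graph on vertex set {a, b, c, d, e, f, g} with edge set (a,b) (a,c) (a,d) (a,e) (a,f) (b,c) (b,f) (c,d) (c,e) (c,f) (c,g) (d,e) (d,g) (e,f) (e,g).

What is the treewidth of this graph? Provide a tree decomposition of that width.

Each bag holds 4 vertices, so the decomposition has width 3, which upper-bounds the treewidth. On the other hand G contains the 4-clique {c, d, e, g}. A clique must lie in a single bag of any decomposition, so no decomposition can have width below 3. Combining the bounds, tw(G) = 3.

Treewidth 3.
Bags: B1 = {a, c, d, e}  B2 = {a, c, e, f}  B3 = {a, b, c, f}  B4 = {c, d, e, g}
Tree: B1–B2, B2–B3, B1–B4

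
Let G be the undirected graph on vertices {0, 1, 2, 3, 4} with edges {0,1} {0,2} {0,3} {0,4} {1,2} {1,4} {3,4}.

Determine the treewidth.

A width-2 tree decomposition is:
Bags: B1 = {0, 3, 4}  B2 = {0, 1, 4}  B3 = {0, 1, 2}
Tree: B1–B2, B2–B3
Each bag holds 3 vertices, so the decomposition has width 2, which upper-bounds the treewidth. Conversely, {0, 1, 2} is a clique of size 3, and the vertices of any clique must share a bag in every tree decomposition; so some bag has ≥ 3 vertices and tw(G) ≥ 2. Combining the bounds, tw(G) = 2.

2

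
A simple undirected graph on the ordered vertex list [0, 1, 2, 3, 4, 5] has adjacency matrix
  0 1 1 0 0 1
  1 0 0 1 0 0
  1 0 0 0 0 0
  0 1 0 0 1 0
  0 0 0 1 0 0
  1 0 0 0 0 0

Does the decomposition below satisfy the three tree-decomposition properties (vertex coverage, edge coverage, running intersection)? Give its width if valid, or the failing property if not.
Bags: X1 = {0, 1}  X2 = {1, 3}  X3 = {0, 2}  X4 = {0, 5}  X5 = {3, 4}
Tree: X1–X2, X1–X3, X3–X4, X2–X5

Checking the three conditions: (i) the bags cover all of {0, 1, 2, 3, 4, 5}; (ii) for each edge, some bag contains both endpoints; (iii) the bags containing any fixed vertex form a subtree. All hold, so the decomposition is valid with width 2 − 1 = 1.

Yes; width 1.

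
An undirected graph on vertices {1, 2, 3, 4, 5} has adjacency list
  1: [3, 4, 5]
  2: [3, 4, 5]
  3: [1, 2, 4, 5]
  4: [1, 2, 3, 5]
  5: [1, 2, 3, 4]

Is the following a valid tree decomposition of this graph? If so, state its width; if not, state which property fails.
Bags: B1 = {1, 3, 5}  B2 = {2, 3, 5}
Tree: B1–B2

A tree decomposition must satisfy three properties: every vertex lies in some bag; for every edge, both endpoints lie together in some bag; and for every vertex, the bags containing it form a connected subtree. Here vertex 4 appears in no bag, so the decomposition is invalid.

No — vertex 4 appears in no bag.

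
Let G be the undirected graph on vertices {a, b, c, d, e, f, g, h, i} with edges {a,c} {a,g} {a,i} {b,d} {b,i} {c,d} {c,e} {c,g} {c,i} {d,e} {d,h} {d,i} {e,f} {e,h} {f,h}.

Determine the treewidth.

A width-2 tree decomposition is:
Bags: B1 = {c, d, i}  B2 = {c, d, e}  B3 = {a, c, i}  B4 = {d, e, h}  B5 = {e, f, h}  B6 = {b, d, i}  B7 = {a, c, g}
Tree: B1–B2, B1–B3, B2–B4, B4–B5, B1–B6, B3–B7
The largest bag has 3 vertices, giving width 2; this decomposition certifies tw(G) ≤ 2. On the other hand G contains the 3-clique {d, e, h}. A clique must lie in a single bag of any decomposition, so no decomposition can have width below 2. Combining the bounds, tw(G) = 2.

2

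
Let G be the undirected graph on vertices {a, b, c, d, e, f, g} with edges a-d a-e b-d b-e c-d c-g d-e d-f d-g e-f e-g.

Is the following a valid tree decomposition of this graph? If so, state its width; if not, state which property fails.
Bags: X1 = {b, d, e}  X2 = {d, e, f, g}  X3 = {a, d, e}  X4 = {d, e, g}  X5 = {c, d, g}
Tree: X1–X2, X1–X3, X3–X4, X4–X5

A tree decomposition must satisfy three properties: every vertex lies in some bag; for every edge, both endpoints lie together in some bag; and for every vertex, the bags containing it form a connected subtree. Here bags containing vertex g are not connected in the tree, so the decomposition is invalid.

No — bags containing vertex g are not connected in the tree.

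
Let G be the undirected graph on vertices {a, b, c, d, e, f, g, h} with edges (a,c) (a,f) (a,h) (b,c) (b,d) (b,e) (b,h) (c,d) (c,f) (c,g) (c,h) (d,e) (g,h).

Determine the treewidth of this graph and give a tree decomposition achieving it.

Every bag has size at most 3, so the width is 3 − 1 = 2 and tw(G) ≤ 2. For the lower bound, the 3 vertices {b, d, e} are pairwise adjacent, and any tree decomposition puts a clique entirely inside one bag — forcing width ≥ 2. Therefore the treewidth is 2.

Treewidth 2.
Bags: B1 = {b, c, h}  B2 = {b, c, d}  B3 = {a, c, h}  B4 = {b, d, e}  B5 = {c, g, h}  B6 = {a, c, f}
Tree: B1–B2, B1–B3, B2–B4, B1–B5, B3–B6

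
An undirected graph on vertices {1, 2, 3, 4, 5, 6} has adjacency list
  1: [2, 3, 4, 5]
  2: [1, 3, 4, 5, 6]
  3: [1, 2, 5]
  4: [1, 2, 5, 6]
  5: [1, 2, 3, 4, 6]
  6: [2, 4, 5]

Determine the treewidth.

3

A width-3 tree decomposition is:
Bags: B1 = {1, 2, 4, 5}  B2 = {2, 4, 5, 6}  B3 = {1, 2, 3, 5}
Tree: B1–B2, B1–B3
The largest bag has 4 vertices, giving width 3; this decomposition certifies tw(G) ≤ 3. For the lower bound, the 4 vertices {1, 2, 3, 5} are pairwise adjacent, and any tree decomposition puts a clique entirely inside one bag — forcing width ≥ 3. Therefore the treewidth is 3.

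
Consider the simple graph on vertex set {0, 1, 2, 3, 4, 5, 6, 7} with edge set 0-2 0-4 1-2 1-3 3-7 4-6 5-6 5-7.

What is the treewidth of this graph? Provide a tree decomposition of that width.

Treewidth 2.
One optimal decomposition is:
Bags: B1 = {0, 1, 2}  B2 = {0, 1, 4}  B3 = {1, 4, 6}  B4 = {1, 5, 6}  B5 = {1, 5, 7}  B6 = {1, 3, 7}
Tree: B1–B2, B2–B3, B3–B4, B4–B5, B5–B6

The largest bag has 3 vertices, giving width 2; this decomposition certifies tw(G) ≤ 2. The edges 1–2–0–4–6–5–7–3–1 form a cycle, so G is not a tree and its treewidth is at least 2. Therefore the treewidth is 2.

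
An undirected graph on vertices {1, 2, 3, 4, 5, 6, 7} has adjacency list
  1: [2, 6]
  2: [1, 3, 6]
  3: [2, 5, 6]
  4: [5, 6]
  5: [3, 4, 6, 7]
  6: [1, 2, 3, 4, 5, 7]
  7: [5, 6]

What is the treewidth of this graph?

2

A width-2 tree decomposition is:
Bags: B1 = {3, 5, 6}  B2 = {2, 3, 6}  B3 = {1, 2, 6}  B4 = {5, 6, 7}  B5 = {4, 5, 6}
Tree: B1–B2, B2–B3, B1–B4, B1–B5
The largest bag has 3 vertices, giving width 2; this decomposition certifies tw(G) ≤ 2. For the lower bound, the 3 vertices {1, 2, 6} are pairwise adjacent, and any tree decomposition puts a clique entirely inside one bag — forcing width ≥ 2. The upper and lower bounds meet at 2, so that is the treewidth.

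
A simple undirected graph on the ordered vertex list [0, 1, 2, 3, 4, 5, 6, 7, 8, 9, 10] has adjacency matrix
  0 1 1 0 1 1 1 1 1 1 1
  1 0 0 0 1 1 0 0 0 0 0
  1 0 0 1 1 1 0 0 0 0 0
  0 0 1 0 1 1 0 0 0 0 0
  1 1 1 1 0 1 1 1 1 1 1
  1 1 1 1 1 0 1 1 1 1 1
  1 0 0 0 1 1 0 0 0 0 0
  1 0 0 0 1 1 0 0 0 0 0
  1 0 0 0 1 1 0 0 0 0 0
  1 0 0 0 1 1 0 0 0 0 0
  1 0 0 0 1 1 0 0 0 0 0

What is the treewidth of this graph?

A width-3 tree decomposition is:
Bags: B1 = {0, 4, 5, 6}  B2 = {0, 2, 4, 5}  B3 = {2, 3, 4, 5}  B4 = {0, 4, 5, 10}  B5 = {0, 1, 4, 5}  B6 = {0, 4, 5, 8}  B7 = {0, 4, 5, 7}  B8 = {0, 4, 5, 9}
Tree: B1–B2, B2–B3, B1–B4, B2–B5, B2–B6, B6–B7, B5–B8
Every bag has size at most 4, so the width is 4 − 1 = 3 and tw(G) ≤ 3. Conversely, {0, 1, 4, 5} is a clique of size 4, and the vertices of any clique must share a bag in every tree decomposition; so some bag has ≥ 4 vertices and tw(G) ≥ 3. Hence tw(G) = 3 exactly.

3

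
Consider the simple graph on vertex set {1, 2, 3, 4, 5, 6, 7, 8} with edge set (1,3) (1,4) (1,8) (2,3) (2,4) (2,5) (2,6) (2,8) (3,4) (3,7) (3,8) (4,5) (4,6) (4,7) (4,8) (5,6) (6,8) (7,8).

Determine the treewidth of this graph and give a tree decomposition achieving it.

Every bag has size at most 4, so the width is 4 − 1 = 3 and tw(G) ≤ 3. Conversely, {1, 3, 4, 8} is a clique of size 4, and the vertices of any clique must share a bag in every tree decomposition; so some bag has ≥ 4 vertices and tw(G) ≥ 3. Therefore the treewidth is 3.

Treewidth 3.
Bags: B1 = {2, 4, 5, 6}  B2 = {2, 4, 6, 8}  B3 = {2, 3, 4, 8}  B4 = {3, 4, 7, 8}  B5 = {1, 3, 4, 8}
Tree: B1–B2, B2–B3, B3–B4, B4–B5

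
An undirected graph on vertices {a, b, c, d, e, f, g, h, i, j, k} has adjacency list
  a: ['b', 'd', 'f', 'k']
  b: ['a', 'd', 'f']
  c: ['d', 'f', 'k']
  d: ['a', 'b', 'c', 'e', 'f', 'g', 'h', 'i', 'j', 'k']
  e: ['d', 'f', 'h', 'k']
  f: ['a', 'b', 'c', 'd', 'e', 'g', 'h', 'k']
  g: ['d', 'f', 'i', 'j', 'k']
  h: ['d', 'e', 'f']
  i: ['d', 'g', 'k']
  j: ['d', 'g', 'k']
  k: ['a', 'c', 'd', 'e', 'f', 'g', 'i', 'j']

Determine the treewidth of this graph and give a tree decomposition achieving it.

Every bag has size at most 4, so the width is 4 − 1 = 3 and tw(G) ≤ 3. For the lower bound, the 4 vertices {d, g, j, k} are pairwise adjacent, and any tree decomposition puts a clique entirely inside one bag — forcing width ≥ 3. Combining the bounds, tw(G) = 3.

Treewidth 3.
One such decomposition:
Bags: B1 = {d, f, g, k}  B2 = {a, d, f, k}  B3 = {d, g, i, k}  B4 = {d, e, f, k}  B5 = {d, e, f, h}  B6 = {a, b, d, f}  B7 = {c, d, f, k}  B8 = {d, g, j, k}
Tree: B1–B2, B1–B3, B2–B4, B4–B5, B2–B6, B4–B7, B1–B8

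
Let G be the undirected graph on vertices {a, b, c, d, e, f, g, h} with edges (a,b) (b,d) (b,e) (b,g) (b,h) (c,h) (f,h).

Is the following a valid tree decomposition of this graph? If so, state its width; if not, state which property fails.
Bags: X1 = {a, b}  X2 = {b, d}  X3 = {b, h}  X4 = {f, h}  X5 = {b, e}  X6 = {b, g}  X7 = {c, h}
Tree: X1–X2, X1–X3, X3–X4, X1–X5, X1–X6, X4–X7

Vertex coverage: the bags together contain {a, b, c, d, e, f, g, h}, the full vertex set. Edge coverage: each edge of G has both endpoints in at least one bag. Running intersection: for every vertex, the bags containing it form a connected subtree. All three properties hold, so this is a valid tree decomposition of width max|bag| − 1 = 1, and hence tw(G) ≤ 1.

Yes; width 1.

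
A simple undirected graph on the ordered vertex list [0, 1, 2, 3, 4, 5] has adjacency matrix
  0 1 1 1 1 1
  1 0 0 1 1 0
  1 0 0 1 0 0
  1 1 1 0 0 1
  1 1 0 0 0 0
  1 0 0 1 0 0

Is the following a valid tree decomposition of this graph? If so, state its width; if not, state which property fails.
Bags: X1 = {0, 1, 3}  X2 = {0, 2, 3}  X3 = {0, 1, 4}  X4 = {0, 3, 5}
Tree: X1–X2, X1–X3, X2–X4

Vertex coverage: the bags together contain {0, 1, 2, 3, 4, 5}, the full vertex set. Edge coverage: each edge of G has both endpoints in at least one bag. Running intersection: for every vertex, the bags containing it form a connected subtree. All three properties hold, so this is a valid tree decomposition of width max|bag| − 1 = 2, and hence tw(G) ≤ 2.

Yes; width 2.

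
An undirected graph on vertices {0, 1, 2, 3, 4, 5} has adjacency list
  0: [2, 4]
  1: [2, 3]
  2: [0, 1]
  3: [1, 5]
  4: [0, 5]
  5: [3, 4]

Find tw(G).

A width-2 tree decomposition is:
Bags: B1 = {1, 2, 3}  B2 = {2, 3, 5}  B3 = {2, 4, 5}  B4 = {0, 2, 4}
Tree: B1–B2, B2–B3, B3–B4
The largest bag has 3 vertices, giving width 2; this decomposition certifies tw(G) ≤ 2. For the lower bound, G contains the cycle 2–1–3–5–4–0–2, so G is not a forest; only forests have treewidth ≤ 1, hence tw(G) ≥ 2. Hence tw(G) = 2 exactly.

2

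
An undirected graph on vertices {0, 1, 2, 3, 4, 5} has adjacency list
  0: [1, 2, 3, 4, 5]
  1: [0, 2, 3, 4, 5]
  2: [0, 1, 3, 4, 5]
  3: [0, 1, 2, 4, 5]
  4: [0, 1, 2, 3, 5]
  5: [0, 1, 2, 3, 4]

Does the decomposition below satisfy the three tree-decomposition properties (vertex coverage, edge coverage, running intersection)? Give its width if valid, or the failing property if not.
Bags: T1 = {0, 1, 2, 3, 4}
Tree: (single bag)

A tree decomposition must satisfy three properties: every vertex lies in some bag; for every edge, both endpoints lie together in some bag; and for every vertex, the bags containing it form a connected subtree. Here vertex 5 appears in no bag, so the decomposition is invalid.

No — vertex 5 appears in no bag.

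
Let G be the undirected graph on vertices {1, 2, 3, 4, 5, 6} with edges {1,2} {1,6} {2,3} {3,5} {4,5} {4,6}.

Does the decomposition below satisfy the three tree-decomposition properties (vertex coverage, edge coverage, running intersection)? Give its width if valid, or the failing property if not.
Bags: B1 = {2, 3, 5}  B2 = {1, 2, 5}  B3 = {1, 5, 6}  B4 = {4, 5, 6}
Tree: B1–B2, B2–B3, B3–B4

Yes; width 2.

Vertex coverage: the bags together contain {1, 2, 3, 4, 5, 6}, the full vertex set. Edge coverage: each edge of G has both endpoints in at least one bag. Running intersection: for every vertex, the bags containing it form a connected subtree. All three properties hold, so this is a valid tree decomposition of width max|bag| − 1 = 2, and hence tw(G) ≤ 2.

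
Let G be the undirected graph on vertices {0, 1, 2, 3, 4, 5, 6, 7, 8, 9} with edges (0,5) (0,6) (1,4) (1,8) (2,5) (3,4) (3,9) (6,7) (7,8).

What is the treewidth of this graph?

1

A width-1 tree decomposition is:
Bags: B1 = {3, 9}  B2 = {3, 4}  B3 = {1, 4}  B4 = {1, 8}  B5 = {7, 8}  B6 = {6, 7}  B7 = {0, 6}  B8 = {0, 5}  B9 = {2, 5}
Tree: B1–B2, B2–B3, B3–B4, B4–B5, B5–B6, B6–B7, B7–B8, B8–B9
Every bag has size at most 2, so the width is 2 − 1 = 1 and tw(G) ≤ 1. Since G has at least one edge (e.g. 9–3), it is not an edgeless graph, so tw(G) ≥ 1. The upper and lower bounds meet at 1, so that is the treewidth.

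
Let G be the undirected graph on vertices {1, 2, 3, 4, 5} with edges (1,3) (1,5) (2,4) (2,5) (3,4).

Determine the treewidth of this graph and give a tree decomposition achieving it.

Each bag holds 3 vertices, so the decomposition has width 2, which upper-bounds the treewidth. The edges 4–2–5–1–3–4 form a cycle, so G is not a tree and its treewidth is at least 2. Hence tw(G) = 2 exactly.

Treewidth 2.
One optimal decomposition is:
Bags: B1 = {2, 4, 5}  B2 = {1, 4, 5}  B3 = {1, 3, 4}
Tree: B1–B2, B2–B3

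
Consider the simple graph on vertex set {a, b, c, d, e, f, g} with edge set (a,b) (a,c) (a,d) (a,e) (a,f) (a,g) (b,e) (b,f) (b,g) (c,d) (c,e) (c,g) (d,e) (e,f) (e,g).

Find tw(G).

3

A width-3 tree decomposition is:
Bags: B1 = {a, c, e, g}  B2 = {a, c, d, e}  B3 = {a, b, e, g}  B4 = {a, b, e, f}
Tree: B1–B2, B1–B3, B3–B4
The largest bag has 4 vertices, giving width 3; this decomposition certifies tw(G) ≤ 3. Conversely, {a, c, d, e} is a clique of size 4, and the vertices of any clique must share a bag in every tree decomposition; so some bag has ≥ 4 vertices and tw(G) ≥ 3. Hence tw(G) = 3 exactly.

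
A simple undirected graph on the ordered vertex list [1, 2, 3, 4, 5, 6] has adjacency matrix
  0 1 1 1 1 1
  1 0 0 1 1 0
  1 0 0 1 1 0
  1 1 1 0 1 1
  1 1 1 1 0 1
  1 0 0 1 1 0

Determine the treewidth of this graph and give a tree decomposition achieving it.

Treewidth 3.
Bags: B1 = {1, 2, 4, 5}  B2 = {1, 4, 5, 6}  B3 = {1, 3, 4, 5}
Tree: B1–B2, B2–B3

Each bag holds 4 vertices, so the decomposition has width 3, which upper-bounds the treewidth. Conversely, {1, 2, 4, 5} is a clique of size 4, and the vertices of any clique must share a bag in every tree decomposition; so some bag has ≥ 4 vertices and tw(G) ≥ 3. Hence tw(G) = 3 exactly.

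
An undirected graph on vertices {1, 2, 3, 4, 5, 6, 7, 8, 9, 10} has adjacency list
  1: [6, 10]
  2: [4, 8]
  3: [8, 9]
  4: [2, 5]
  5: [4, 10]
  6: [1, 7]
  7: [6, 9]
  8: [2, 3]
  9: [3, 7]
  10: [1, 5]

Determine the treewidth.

2

A width-2 tree decomposition is:
Bags: B1 = {2, 4, 8}  B2 = {3, 4, 8}  B3 = {3, 4, 9}  B4 = {4, 7, 9}  B5 = {4, 6, 7}  B6 = {1, 4, 6}  B7 = {1, 4, 10}  B8 = {4, 5, 10}
Tree: B1–B2, B2–B3, B3–B4, B4–B5, B5–B6, B6–B7, B7–B8
Every bag has size at most 3, so the width is 3 − 1 = 2 and tw(G) ≤ 2. For the lower bound, G contains the cycle 4–2–8–3–9–7–6–1–10–5–4, so G is not a forest; only forests have treewidth ≤ 1, hence tw(G) ≥ 2. The upper and lower bounds meet at 2, so that is the treewidth.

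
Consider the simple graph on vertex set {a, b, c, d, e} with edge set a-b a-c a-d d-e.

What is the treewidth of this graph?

1

A width-1 tree decomposition is:
Bags: B1 = {a, d}  B2 = {a, b}  B3 = {d, e}  B4 = {a, c}
Tree: B1–B2, B1–B3, B2–B4
Each bag holds 2 vertices, so the decomposition has width 1, which upper-bounds the treewidth. G has an edge, so its treewidth is at least 1. The upper and lower bounds meet at 1, so that is the treewidth.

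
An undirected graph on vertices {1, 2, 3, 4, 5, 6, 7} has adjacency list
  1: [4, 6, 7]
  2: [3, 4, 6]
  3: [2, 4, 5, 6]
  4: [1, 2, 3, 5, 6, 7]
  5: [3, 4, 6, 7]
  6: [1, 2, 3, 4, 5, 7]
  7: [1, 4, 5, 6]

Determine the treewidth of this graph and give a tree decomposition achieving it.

Every bag has size at most 4, so the width is 4 − 1 = 3 and tw(G) ≤ 3. On the other hand G contains the 4-clique {1, 4, 6, 7}. A clique must lie in a single bag of any decomposition, so no decomposition can have width below 3. Combining the bounds, tw(G) = 3.

Treewidth 3.
One optimal decomposition is:
Bags: B1 = {4, 5, 6, 7}  B2 = {3, 4, 5, 6}  B3 = {1, 4, 6, 7}  B4 = {2, 3, 4, 6}
Tree: B1–B2, B1–B3, B2–B4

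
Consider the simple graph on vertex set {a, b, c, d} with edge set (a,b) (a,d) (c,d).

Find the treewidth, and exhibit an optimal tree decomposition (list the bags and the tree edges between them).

Treewidth 1.
One optimal decomposition is:
Bags: B1 = {c, d}  B2 = {a, d}  B3 = {a, b}
Tree: B1–B2, B2–B3

Every bag has size at most 2, so the width is 2 − 1 = 1 and tw(G) ≤ 1. G has an edge, so its treewidth is at least 1. Therefore the treewidth is 1.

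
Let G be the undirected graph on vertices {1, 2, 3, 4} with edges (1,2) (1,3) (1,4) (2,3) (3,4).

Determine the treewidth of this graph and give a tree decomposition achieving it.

Treewidth 2.
One such decomposition:
Bags: B1 = {1, 3, 4}  B2 = {1, 2, 3}
Tree: B1–B2

Each bag holds 3 vertices, so the decomposition has width 2, which upper-bounds the treewidth. Conversely, {1, 2, 3} is a clique of size 3, and the vertices of any clique must share a bag in every tree decomposition; so some bag has ≥ 3 vertices and tw(G) ≥ 2. Hence tw(G) = 2 exactly.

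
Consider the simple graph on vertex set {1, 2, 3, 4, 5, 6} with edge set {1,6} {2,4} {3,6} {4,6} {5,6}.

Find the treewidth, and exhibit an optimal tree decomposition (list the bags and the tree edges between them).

Each bag holds 2 vertices, so the decomposition has width 1, which upper-bounds the treewidth. Any graph with an edge has treewidth ≥ 1, and G has the edge 5–6. Hence tw(G) = 1 exactly.

Treewidth 1.
One such decomposition:
Bags: B1 = {5, 6}  B2 = {4, 6}  B3 = {1, 6}  B4 = {2, 4}  B5 = {3, 6}
Tree: B1–B2, B2–B3, B2–B4, B1–B5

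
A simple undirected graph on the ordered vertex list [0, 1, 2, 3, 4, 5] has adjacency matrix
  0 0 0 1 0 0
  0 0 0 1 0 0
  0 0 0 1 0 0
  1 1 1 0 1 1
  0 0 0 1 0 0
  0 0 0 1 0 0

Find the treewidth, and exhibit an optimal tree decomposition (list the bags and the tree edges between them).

Treewidth 1.
One optimal decomposition is:
Bags: B1 = {1, 3}  B2 = {0, 3}  B3 = {2, 3}  B4 = {3, 5}  B5 = {3, 4}
Tree: B1–B2, B2–B3, B2–B4, B3–B5

The largest bag has 2 vertices, giving width 1; this decomposition certifies tw(G) ≤ 1. Any graph with an edge has treewidth ≥ 1, and G has the edge 1–3. Therefore the treewidth is 1.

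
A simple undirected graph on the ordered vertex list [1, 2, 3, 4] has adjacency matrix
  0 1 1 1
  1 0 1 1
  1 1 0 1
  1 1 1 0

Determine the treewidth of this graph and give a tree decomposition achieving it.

Treewidth 3.
One such decomposition:
Bags: B1 = {1, 2, 3, 4}
Tree: (single bag)

With just one bag of size 4, the width is 4 − 1 = 3, so tw(G) ≤ 3. On the other hand G contains the 4-clique {1, 2, 3, 4}. A clique must lie in a single bag of any decomposition, so no decomposition can have width below 3. Therefore the treewidth is 3.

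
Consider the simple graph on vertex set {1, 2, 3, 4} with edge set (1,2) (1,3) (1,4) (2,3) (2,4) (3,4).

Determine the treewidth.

A width-3 tree decomposition is:
Bags: B1 = {1, 2, 3, 4}
Tree: (single bag)
A single bag containing all 4 vertices is trivially a valid decomposition of width 3. On the other hand G contains the 4-clique {1, 2, 3, 4}. A clique must lie in a single bag of any decomposition, so no decomposition can have width below 3. Combining the bounds, tw(G) = 3.

3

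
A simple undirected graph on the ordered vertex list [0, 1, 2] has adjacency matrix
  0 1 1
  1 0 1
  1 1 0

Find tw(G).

A width-2 tree decomposition is:
Bags: B1 = {0, 1, 2}
Tree: (single bag)
A single bag containing all 3 vertices is trivially a valid decomposition of width 2. For the lower bound, the 3 vertices {0, 1, 2} are pairwise adjacent, and any tree decomposition puts a clique entirely inside one bag — forcing width ≥ 2. Hence tw(G) = 2 exactly.

2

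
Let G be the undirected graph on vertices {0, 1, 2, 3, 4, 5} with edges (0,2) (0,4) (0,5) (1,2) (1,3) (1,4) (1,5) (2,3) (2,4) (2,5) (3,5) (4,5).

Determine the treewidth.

A width-3 tree decomposition is:
Bags: B1 = {1, 2, 4, 5}  B2 = {1, 2, 3, 5}  B3 = {0, 2, 4, 5}
Tree: B1–B2, B1–B3
The largest bag has 4 vertices, giving width 3; this decomposition certifies tw(G) ≤ 3. Conversely, {0, 2, 4, 5} is a clique of size 4, and the vertices of any clique must share a bag in every tree decomposition; so some bag has ≥ 4 vertices and tw(G) ≥ 3. Therefore the treewidth is 3.

3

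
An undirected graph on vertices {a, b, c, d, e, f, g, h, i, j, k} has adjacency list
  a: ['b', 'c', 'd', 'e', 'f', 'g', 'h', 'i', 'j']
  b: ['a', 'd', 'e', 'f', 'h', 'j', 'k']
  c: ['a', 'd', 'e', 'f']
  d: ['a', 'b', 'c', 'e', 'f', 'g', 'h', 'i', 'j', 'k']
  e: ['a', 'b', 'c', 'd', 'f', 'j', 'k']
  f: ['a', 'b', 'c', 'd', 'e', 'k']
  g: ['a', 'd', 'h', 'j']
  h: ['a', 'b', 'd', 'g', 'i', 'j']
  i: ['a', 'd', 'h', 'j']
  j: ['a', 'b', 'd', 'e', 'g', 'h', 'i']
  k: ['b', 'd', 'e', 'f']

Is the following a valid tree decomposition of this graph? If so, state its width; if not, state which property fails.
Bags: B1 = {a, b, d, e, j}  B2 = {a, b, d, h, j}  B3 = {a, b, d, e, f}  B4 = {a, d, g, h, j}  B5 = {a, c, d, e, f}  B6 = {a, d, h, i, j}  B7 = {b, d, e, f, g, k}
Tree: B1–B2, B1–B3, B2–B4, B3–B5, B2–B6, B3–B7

No — bags containing vertex g are not connected in the tree.

A tree decomposition must satisfy three properties: every vertex lies in some bag; for every edge, both endpoints lie together in some bag; and for every vertex, the bags containing it form a connected subtree. Here bags containing vertex g are not connected in the tree, so the decomposition is invalid.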